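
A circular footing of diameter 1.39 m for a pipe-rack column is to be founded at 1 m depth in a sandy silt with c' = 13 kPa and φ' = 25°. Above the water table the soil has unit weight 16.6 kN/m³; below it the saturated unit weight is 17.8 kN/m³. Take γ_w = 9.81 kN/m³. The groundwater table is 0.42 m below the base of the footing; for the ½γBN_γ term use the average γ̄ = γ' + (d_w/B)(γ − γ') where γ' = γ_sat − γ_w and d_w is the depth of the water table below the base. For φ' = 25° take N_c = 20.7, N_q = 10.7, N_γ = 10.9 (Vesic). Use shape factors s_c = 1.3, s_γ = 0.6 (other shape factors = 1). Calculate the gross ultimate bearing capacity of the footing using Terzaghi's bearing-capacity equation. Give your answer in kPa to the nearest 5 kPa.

q_ult ≈ 575 kPa

Effective surcharge at the founding depth q = γ·D_f = 16.6 × 1 = 16.6 kPa.
With d_w = 0.42 m < B, γ̄ = 7.99 + (0.42/1.39) × (16.6 − 7.99) = 10.592 kN/m³.
q_ult = c·N_c·s_c + q·N_q + 0.5·γ·B·N_γ·s_γ
     = 13 × 20.7 × 1.3 + 16.6 × 10.7 + 0.5 × 10.592 × 1.39 × 10.9 × 0.6
     = 349.83 + 177.62 + 48.142 = 575.59 kPa.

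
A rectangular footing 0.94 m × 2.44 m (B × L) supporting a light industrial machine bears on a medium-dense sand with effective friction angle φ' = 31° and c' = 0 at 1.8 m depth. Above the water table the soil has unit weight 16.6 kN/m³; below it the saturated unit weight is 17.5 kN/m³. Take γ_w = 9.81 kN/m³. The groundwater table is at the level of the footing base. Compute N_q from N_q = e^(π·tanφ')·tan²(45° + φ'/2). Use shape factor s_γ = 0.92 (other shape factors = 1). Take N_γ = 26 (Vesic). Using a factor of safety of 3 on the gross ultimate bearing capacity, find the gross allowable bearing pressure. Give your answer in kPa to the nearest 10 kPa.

q_all ≈ 230 kPa

N_q = e^(π·tan31°)·tan²(60.5°) = 20.63.
Overburden at base level: q = 16.6 × 1.8 = 29.88 kPa.
Below the base the soil is submerged, so the ½γBN_γ term uses γ' = 17.5 − 9.81 = 7.69 kN/m³.
Surcharge term q·N_q = 29.88 × 20.631 = 616.45 kPa; self-weight term 0.5·γ·B·N_γ·s_γ = 0.5 × 7.69 × 0.94 × 26 × 0.92 = 86.454 kPa.
q_ult = 616.45 + 86.454 = 702.9 kPa.
q_all = 702.9 / 3 = 234.3 kPa.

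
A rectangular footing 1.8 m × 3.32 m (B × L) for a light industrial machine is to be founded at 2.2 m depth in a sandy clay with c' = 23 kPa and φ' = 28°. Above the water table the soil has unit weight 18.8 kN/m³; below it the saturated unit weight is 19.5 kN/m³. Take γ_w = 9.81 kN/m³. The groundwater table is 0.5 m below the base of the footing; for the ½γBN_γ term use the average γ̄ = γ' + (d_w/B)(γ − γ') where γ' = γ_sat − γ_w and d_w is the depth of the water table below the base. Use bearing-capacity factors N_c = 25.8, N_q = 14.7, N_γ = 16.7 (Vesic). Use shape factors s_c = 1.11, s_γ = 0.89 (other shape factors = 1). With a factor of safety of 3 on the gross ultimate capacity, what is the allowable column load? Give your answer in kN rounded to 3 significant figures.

Effective surcharge at the founding depth q = γ·D_f = 18.8 × 2.2 = 41.36 kPa.
With d_w = 0.5 m < B, γ̄ = 9.69 + (0.5/1.8) × (18.8 − 9.69) = 12.221 kN/m³.
q_ult = c·N_c·s_c + q·N_q + 0.5·γ·B·N_γ·s_γ
     = 23 × 25.8 × 1.11 + 41.36 × 14.7 + 0.5 × 12.221 × 1.8 × 16.7 × 0.89
     = 658.67 + 607.99 + 163.47 = 1430.1 kPa.
Gross allowable pressure q_all = 1430.1 / 3 = 476.71 kPa.
Footing area = 5.976 m², so allowable column load = 476.71 × 5.976 = 2848.8 kN.

P_all ≈ 2850 kN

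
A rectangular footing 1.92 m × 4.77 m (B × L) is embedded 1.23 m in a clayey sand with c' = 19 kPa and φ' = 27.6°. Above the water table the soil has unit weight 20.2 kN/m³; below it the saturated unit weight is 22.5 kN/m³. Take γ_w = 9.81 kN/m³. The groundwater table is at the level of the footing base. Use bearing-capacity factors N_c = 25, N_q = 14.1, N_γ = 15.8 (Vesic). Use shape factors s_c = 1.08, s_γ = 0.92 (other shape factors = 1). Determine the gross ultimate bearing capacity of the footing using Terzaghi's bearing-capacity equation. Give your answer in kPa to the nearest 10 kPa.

q_ult ≈ 1040 kPa

Effective surcharge at the founding depth q = γ·D_f = 20.2 × 1.23 = 24.846 kPa.
The water table coincides with the base, so in the self-weight term γ → γ' = 12.69 kN/m³.
q_ult = c·N_c·s_c + q·N_q + 0.5·γ·B·N_γ·s_γ
     = 19 × 25 × 1.08 + 24.846 × 14.1 + 0.5 × 12.69 × 1.92 × 15.8 × 0.92
     = 513 + 350.33 + 177.08 = 1040.4 kPa.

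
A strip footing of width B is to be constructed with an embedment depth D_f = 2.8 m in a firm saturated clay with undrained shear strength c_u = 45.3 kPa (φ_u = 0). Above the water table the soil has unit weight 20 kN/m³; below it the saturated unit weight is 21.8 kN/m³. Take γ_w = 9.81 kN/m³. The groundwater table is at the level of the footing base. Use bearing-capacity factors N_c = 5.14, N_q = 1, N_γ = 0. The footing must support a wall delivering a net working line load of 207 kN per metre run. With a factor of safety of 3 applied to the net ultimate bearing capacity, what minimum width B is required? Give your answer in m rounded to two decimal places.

Effective surcharge at the founding depth q = γ·D_f = 20 × 2.8 = 56 kPa.
q_ult = c·N_c + q·N_q
     = 45.3 × 5.14 + 56 × 1
     = 232.84 + 56 = 288.84 kPa.
For φ = 0 the ½γBN_γ term vanishes, so q_ult is independent of B. q_net = 288.84 − 56 = 232.84 kPa; q_all(net) = 232.84/3 = 77.614 kPa.
Required width B = w / q_all(net) = 207 / 77.614 = 2.667 m.

B = 2.67 m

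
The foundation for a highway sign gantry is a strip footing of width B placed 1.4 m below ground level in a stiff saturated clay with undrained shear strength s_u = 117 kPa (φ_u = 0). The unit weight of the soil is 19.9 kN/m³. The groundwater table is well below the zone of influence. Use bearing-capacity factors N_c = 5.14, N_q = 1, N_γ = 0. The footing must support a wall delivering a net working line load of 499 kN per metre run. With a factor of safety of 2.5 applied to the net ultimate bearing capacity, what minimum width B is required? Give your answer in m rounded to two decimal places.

B = 2.07 m

q = γ·D_f = 19.9 × 1.4 = 27.86 kPa.
c·N_c = 117 × 5.14 = 601.38 kPa
q·N_q = 27.86 × 1 = 27.86 kPa
q_ult = 601.38 + 27.86 = 629.24 kPa.
For φ = 0 the ½γBN_γ term vanishes, so q_ult is independent of B. q_net = 629.24 − 27.86 = 601.38 kPa; q_all(net) = 601.38/2.5 = 240.55 kPa.
Required width B = w / q_all(net) = 499 / 240.55 = 2.074 m.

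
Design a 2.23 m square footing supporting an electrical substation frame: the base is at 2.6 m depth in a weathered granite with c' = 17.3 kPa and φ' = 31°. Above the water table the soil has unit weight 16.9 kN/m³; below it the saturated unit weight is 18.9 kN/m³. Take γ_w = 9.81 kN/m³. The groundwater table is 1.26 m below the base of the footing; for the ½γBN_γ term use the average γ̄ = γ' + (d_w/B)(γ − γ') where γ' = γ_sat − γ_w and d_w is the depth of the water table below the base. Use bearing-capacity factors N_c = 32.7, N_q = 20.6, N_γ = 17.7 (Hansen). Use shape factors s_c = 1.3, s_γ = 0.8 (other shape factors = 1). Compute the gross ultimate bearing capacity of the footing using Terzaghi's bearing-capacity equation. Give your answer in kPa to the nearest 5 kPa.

q_ult ≈ 1855 kPa

Effective surcharge at the founding depth q = γ·D_f = 16.9 × 2.6 = 43.94 kPa.
With d_w = 1.26 m < B, γ̄ = 9.09 + (1.26/2.23) × (16.9 − 9.09) = 13.503 kN/m³.
q_ult = c·N_c·s_c + q·N_q + 0.5·γ·B·N_γ·s_γ
     = 17.3 × 32.7 × 1.3 + 43.94 × 20.6 + 0.5 × 13.503 × 2.23 × 17.7 × 0.8
     = 735.42 + 905.16 + 213.19 = 1853.8 kPa.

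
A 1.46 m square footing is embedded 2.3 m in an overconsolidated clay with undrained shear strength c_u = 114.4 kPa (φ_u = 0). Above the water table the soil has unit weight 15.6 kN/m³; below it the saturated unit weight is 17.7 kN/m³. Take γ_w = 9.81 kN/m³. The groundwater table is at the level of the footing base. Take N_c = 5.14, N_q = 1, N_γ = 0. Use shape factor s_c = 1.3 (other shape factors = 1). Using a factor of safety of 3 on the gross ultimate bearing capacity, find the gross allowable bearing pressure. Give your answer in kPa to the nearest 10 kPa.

q_all ≈ 270 kPa

Overburden at base level: q = 15.6 × 2.3 = 35.88 kPa.
Cohesion term c·N_c·s_c = 114.4 × 5.14 × 1.3 = 764.42 kPa; surcharge term q·N_q = 35.88 × 1 = 35.88 kPa.
q_ult = 764.42 + 35.88 = 800.3 kPa.
q_all = 800.3 / 3 = 266.77 kPa.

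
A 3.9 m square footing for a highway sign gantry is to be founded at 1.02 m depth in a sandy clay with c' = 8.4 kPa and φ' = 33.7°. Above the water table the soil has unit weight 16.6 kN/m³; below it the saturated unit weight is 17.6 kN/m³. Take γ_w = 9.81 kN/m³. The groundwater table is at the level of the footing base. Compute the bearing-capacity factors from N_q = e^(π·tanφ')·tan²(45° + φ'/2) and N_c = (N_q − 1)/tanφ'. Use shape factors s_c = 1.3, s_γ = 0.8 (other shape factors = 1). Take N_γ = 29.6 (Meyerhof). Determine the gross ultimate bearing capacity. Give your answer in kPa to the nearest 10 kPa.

q_ult ≈ 1290 kPa

tan33.7° = 0.6669, so N_q = e^(π×0.6669)·tan²(61.85°) = 8.127 × 3.493 = 28.39.
N_c = (28.39 − 1)/tan33.7° = 41.06.
Effective surcharge at the founding depth q = γ·D_f = 16.6 × 1.02 = 16.932 kPa.
The water table coincides with the base, so in the self-weight term γ → γ' = 7.79 kN/m³.
q_ult = c·N_c·s_c + q·N_q + 0.5·γ·B·N_γ·s_γ
     = 8.4 × 41.063 × 1.3 + 16.932 × 28.386 + 0.5 × 7.79 × 3.9 × 29.6 × 0.8
     = 448.41 + 480.63 + 359.71 = 1288.8 kPa.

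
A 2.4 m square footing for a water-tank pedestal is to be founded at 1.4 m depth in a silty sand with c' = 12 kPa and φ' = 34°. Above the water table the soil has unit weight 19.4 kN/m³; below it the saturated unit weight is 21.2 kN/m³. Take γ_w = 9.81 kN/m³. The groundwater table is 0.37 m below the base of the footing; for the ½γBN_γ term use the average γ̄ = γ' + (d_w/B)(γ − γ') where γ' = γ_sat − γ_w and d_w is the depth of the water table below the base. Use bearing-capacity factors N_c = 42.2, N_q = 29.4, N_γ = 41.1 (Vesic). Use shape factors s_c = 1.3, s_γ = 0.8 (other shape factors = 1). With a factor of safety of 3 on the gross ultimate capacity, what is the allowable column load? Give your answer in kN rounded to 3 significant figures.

P_all ≈ 3750 kN

q = γ·D_f = 19.4 × 1.4 = 27.16 kPa.
γ' = 11.39 kN/m³; averaging over the depth B below the base, γ̄ = γ' + (d_w/B)(γ − γ') = 12.625 kN/m³.
c·N_c·s_c = 12 × 42.2 × 1.3 = 658.32 kPa
q·N_q = 27.16 × 29.4 = 798.5 kPa
0.5·γ·B·N_γ·s_γ = 0.5 × 12.625 × 2.4 × 41.1 × 0.8 = 498.13 kPa
q_ult = 658.32 + 798.5 + 498.13 = 1955 kPa.
Gross allowable pressure q_all = 1955 / 3 = 651.65 kPa.
Footing area = 5.76 m², so allowable column load = 651.65 × 5.76 = 3753.5 kN.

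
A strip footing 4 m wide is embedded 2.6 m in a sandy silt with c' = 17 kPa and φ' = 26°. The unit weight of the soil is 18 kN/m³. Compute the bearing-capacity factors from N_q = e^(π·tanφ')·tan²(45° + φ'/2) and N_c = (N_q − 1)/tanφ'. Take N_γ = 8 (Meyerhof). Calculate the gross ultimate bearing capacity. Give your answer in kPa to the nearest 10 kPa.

tan26° = 0.4877, so N_q = e^(π×0.4877)·tan²(58°) = 4.629 × 2.561 = 11.85.
N_c = (11.85 − 1)/tan26° = 22.25.
Overburden at base level: q = 18 × 2.6 = 46.8 kPa.
Cohesion term c·N_c = 17 × 22.254 = 378.33 kPa; surcharge term q·N_q = 46.8 × 11.854 = 554.78 kPa; self-weight term 0.5·γ·B·N_γ = 0.5 × 18 × 4 × 8 = 288 kPa.
q_ult = 378.33 + 554.78 + 288 = 1221.1 kPa.

q_ult ≈ 1220 kPa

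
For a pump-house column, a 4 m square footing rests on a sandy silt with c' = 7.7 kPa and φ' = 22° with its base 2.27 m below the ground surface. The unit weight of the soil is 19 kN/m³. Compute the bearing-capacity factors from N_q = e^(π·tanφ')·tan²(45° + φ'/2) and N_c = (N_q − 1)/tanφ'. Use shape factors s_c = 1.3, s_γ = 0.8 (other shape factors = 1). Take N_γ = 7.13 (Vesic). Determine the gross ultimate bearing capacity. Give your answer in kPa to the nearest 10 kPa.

tan22° = 0.404, so N_q = e^(π×0.404)·tan²(56°) = 3.558 × 2.198 = 7.82.
N_c = (7.82 − 1)/tan22° = 16.88.
q = γ·D_f = 19 × 2.27 = 43.13 kPa.
c·N_c·s_c = 7.7 × 16.883 × 1.3 = 169 kPa
q·N_q = 43.13 × 7.8211 = 337.32 kPa
0.5·γ·B·N_γ·s_γ = 0.5 × 19 × 4 × 7.13 × 0.8 = 216.75 kPa
q_ult = 169 + 337.32 + 216.75 = 723.07 kPa.

q_ult ≈ 720 kPa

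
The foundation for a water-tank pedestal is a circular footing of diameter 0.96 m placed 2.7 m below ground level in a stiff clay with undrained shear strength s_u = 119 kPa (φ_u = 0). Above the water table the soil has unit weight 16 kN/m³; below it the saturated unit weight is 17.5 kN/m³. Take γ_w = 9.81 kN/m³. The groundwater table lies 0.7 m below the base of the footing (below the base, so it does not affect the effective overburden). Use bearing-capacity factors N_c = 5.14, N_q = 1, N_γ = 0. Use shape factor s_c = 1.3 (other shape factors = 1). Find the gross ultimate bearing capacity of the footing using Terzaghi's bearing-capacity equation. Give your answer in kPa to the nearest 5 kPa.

q = γ·D_f = 16 × 2.7 = 43.2 kPa.
c·N_c·s_c = 119 × 5.14 × 1.3 = 795.16 kPa
q·N_q = 43.2 × 1 = 43.2 kPa
q_ult = 795.16 + 43.2 = 838.36 kPa.

q_ult ≈ 840 kPa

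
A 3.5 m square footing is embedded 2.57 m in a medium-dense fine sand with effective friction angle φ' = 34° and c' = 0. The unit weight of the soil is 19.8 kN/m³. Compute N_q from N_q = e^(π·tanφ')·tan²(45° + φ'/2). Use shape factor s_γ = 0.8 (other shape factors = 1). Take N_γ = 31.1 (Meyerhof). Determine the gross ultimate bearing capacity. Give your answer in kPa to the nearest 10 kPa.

q_ult ≈ 2360 kPa

tan34° = 0.6745, so N_q = e^(π×0.6745)·tan²(62°) = 8.323 × 3.537 = 29.44.
Overburden at base level: q = 19.8 × 2.57 = 50.886 kPa.
Surcharge term q·N_q = 50.886 × 29.44 = 1498.1 kPa; self-weight term 0.5·γ·B·N_γ·s_γ = 0.5 × 19.8 × 3.5 × 31.1 × 0.8 = 862.09 kPa.
q_ult = 1498.1 + 862.09 = 2360.2 kPa.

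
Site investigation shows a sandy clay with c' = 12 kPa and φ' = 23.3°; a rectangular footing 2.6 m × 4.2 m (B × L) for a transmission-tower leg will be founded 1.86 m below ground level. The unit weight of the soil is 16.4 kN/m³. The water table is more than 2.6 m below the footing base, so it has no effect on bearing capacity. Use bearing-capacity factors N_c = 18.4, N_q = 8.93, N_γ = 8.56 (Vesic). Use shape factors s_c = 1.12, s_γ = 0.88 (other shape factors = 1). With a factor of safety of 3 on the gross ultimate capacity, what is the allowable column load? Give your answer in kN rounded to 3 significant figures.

P_all ≈ 2480 kN

Effective surcharge at the founding depth q = γ·D_f = 16.4 × 1.86 = 30.504 kPa.
q_ult = c·N_c·s_c + q·N_q + 0.5·γ·B·N_γ·s_γ
     = 12 × 18.4 × 1.12 + 30.504 × 8.93 + 0.5 × 16.4 × 2.6 × 8.56 × 0.88
     = 247.3 + 272.4 + 160.6 = 680.3 kPa.
Gross allowable pressure q_all = 680.3 / 3 = 226.77 kPa.
Footing area = 10.92 m², so allowable column load = 226.77 × 10.92 = 2476.3 kN.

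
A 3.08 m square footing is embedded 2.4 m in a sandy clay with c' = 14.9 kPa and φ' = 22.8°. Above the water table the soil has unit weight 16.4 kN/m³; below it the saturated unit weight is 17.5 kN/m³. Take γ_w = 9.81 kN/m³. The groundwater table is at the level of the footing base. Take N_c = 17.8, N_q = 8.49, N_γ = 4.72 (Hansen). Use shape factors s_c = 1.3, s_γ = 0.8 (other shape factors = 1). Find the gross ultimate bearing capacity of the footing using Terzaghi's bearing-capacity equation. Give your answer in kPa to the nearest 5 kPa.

q = γ·D_f = 16.4 × 2.4 = 39.36 kPa.
For the ½γBN_γ term take γ' = 17.5 − 9.81 = 7.69 kN/m³ (soil below base is submerged).
c·N_c·s_c = 14.9 × 17.8 × 1.3 = 344.79 kPa
q·N_q = 39.36 × 8.49 = 334.17 kPa
0.5·γ·B·N_γ·s_γ = 0.5 × 7.69 × 3.08 × 4.72 × 0.8 = 44.718 kPa
q_ult = 344.79 + 334.17 + 44.718 = 723.67 kPa.

q_ult ≈ 725 kPa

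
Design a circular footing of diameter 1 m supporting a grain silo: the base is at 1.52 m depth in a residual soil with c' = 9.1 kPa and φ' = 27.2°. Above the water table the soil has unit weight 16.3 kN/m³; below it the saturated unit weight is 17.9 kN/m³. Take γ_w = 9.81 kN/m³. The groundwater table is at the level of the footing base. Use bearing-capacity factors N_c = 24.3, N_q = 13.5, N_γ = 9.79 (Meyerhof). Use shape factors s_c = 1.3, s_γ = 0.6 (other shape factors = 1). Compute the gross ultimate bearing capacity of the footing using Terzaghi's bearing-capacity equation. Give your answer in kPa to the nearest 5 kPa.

q = γ·D_f = 16.3 × 1.52 = 24.776 kPa.
For the ½γBN_γ term take γ' = 17.9 − 9.81 = 8.09 kN/m³ (soil below base is submerged).
c·N_c·s_c = 9.1 × 24.3 × 1.3 = 287.47 kPa
q·N_q = 24.776 × 13.5 = 334.48 kPa
0.5·γ·B·N_γ·s_γ = 0.5 × 8.09 × 1 × 9.79 × 0.6 = 23.76 kPa
q_ult = 287.47 + 334.48 + 23.76 = 645.71 kPa.

q_ult ≈ 645 kPa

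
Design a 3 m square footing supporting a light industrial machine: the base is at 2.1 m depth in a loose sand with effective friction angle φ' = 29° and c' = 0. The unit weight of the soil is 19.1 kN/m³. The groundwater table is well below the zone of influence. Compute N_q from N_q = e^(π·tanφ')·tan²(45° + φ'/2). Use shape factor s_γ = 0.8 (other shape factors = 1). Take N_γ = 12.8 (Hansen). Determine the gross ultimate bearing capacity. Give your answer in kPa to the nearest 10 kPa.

q_ult ≈ 950 kPa

tan29° = 0.5543, so N_q = e^(π×0.5543)·tan²(59.5°) = 5.705 × 2.882 = 16.44.
Effective surcharge at the founding depth q = γ·D_f = 19.1 × 2.1 = 40.11 kPa.
q_ult = q·N_q + 0.5·γ·B·N_γ·s_γ
     = 40.11 × 16.443 + 0.5 × 19.1 × 3 × 12.8 × 0.8
     = 659.54 + 293.38 = 952.92 kPa.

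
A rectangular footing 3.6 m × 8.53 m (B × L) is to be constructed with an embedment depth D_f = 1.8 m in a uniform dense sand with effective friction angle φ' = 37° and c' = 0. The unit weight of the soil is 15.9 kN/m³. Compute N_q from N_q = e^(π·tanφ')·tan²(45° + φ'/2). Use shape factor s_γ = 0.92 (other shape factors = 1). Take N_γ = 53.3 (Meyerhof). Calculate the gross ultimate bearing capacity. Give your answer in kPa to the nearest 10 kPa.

tan37° = 0.7536, so N_q = e^(π×0.7536)·tan²(63.5°) = 10.669 × 4.023 = 42.92.
Overburden at base level: q = 15.9 × 1.8 = 28.62 kPa.
Surcharge term q·N_q = 28.62 × 42.92 = 1228.4 kPa; self-weight term 0.5·γ·B·N_γ·s_γ = 0.5 × 15.9 × 3.6 × 53.3 × 0.92 = 1403.4 kPa.
q_ult = 1228.4 + 1403.4 = 2631.8 kPa.

q_ult ≈ 2630 kPa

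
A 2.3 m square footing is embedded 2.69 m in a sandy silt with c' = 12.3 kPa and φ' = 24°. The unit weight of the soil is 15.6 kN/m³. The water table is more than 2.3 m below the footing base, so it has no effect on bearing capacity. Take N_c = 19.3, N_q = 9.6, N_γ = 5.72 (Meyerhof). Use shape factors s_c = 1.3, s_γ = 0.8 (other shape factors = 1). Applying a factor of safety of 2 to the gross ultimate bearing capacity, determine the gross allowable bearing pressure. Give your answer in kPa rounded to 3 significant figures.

q = γ·D_f = 15.6 × 2.69 = 41.964 kPa.
c·N_c·s_c = 12.3 × 19.3 × 1.3 = 308.61 kPa
q·N_q = 41.964 × 9.6 = 402.85 kPa
0.5·γ·B·N_γ·s_γ = 0.5 × 15.6 × 2.3 × 5.72 × 0.8 = 82.093 kPa
q_ult = 308.61 + 402.85 + 82.093 = 793.55 kPa.
q_all = q_ult / FS = 793.55 / 2 = 396.78 kPa.

q_all ≈ 397 kPa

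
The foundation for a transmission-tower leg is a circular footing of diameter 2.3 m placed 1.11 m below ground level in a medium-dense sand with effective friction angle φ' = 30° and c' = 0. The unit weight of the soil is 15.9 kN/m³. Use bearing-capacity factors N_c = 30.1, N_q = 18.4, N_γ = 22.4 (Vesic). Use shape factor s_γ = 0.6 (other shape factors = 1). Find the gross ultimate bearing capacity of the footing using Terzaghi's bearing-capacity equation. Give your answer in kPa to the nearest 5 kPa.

Overburden at base level: q = 15.9 × 1.11 = 17.649 kPa.
Surcharge term q·N_q = 17.649 × 18.4 = 324.74 kPa; self-weight term 0.5·γ·B·N_γ·s_γ = 0.5 × 15.9 × 2.3 × 22.4 × 0.6 = 245.75 kPa.
q_ult = 324.74 + 245.75 = 570.49 kPa.

q_ult ≈ 570 kPa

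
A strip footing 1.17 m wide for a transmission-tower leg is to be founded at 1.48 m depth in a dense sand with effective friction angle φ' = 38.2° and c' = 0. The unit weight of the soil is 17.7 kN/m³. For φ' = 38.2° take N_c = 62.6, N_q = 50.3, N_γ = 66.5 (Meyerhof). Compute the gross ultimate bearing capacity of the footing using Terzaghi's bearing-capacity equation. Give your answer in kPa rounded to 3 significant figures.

q = γ·D_f = 17.7 × 1.48 = 26.196 kPa.
q·N_q = 26.196 × 50.3 = 1317.7 kPa
0.5·γ·B·N_γ = 0.5 × 17.7 × 1.17 × 66.5 = 688.57 kPa
q_ult = 1317.7 + 688.57 = 2006.2 kPa.

q_ult ≈ 2010 kPa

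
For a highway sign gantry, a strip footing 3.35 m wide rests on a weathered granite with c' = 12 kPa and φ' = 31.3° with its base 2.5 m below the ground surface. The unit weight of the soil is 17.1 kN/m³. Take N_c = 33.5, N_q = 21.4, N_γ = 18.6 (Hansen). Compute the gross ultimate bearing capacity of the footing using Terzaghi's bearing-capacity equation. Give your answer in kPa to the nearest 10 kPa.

Overburden at base level: q = 17.1 × 2.5 = 42.75 kPa.
Cohesion term c·N_c = 12 × 33.5 = 402 kPa; surcharge term q·N_q = 42.75 × 21.4 = 914.85 kPa; self-weight term 0.5·γ·B·N_γ = 0.5 × 17.1 × 3.35 × 18.6 = 532.75 kPa.
q_ult = 402 + 914.85 + 532.75 = 1849.6 kPa.

q_ult ≈ 1850 kPa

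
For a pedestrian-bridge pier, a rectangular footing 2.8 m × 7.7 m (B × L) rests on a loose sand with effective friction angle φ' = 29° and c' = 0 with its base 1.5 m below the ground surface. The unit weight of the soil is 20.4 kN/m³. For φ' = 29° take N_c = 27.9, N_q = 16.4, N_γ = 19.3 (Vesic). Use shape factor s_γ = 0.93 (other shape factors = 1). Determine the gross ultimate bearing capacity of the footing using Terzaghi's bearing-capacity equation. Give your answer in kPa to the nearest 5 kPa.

q_ult ≈ 1015 kPa

Effective surcharge at the founding depth q = γ·D_f = 20.4 × 1.5 = 30.6 kPa.
q_ult = q·N_q + 0.5·γ·B·N_γ·s_γ
     = 30.6 × 16.4 + 0.5 × 20.4 × 2.8 × 19.3 × 0.93
     = 501.84 + 512.62 = 1014.5 kPa.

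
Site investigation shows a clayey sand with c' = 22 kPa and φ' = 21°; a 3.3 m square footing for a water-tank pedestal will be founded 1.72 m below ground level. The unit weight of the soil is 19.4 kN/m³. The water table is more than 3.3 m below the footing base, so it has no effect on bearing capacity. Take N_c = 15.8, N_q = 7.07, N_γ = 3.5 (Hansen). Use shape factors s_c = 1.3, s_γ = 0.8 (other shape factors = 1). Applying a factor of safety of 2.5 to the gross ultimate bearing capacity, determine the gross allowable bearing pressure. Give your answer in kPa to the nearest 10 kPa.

q_all ≈ 310 kPa

Overburden at base level: q = 19.4 × 1.72 = 33.368 kPa.
Cohesion term c·N_c·s_c = 22 × 15.8 × 1.3 = 451.88 kPa; surcharge term q·N_q = 33.368 × 7.07 = 235.91 kPa; self-weight term 0.5·γ·B·N_γ·s_γ = 0.5 × 19.4 × 3.3 × 3.5 × 0.8 = 89.628 kPa.
q_ult = 451.88 + 235.91 + 89.628 = 777.42 kPa.
q_all = q_ult / FS = 777.42 / 2.5 = 310.97 kPa.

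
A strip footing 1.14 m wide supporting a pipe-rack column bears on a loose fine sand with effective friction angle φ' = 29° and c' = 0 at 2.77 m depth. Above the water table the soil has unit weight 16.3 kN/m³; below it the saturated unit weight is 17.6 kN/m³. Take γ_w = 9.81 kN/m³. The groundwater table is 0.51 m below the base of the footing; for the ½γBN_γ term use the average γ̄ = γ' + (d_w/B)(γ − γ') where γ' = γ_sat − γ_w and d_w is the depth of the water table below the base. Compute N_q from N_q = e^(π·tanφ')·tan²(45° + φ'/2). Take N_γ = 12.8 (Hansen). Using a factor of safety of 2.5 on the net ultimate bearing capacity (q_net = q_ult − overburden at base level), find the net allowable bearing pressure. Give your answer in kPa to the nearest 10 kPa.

q_all(net) ≈ 310 kPa

N_q = e^(π·tan29°)·tan²(59.5°) = 16.44.
Overburden at base level: q = 16.3 × 2.77 = 45.151 kPa.
The water table is 0.51 m below the base (< B = 1.14 m), so the ½γBN_γ term uses γ̄ = γ' + (d_w/B)(γ − γ') = 7.79 + (0.51/1.14)(16.3 − 7.79) = 11.597 kN/m³.
Surcharge term q·N_q = 45.151 × 16.443 = 742.43 kPa; self-weight term 0.5·γ·B·N_γ = 0.5 × 11.597 × 1.14 × 12.8 = 84.612 kPa.
q_ult = 742.43 + 84.612 = 827.04 kPa.
q_net = 827.04 − 45.151 = 781.89 kPa.
q_all(net) = 781.89 / 2.5 = 312.76 kPa.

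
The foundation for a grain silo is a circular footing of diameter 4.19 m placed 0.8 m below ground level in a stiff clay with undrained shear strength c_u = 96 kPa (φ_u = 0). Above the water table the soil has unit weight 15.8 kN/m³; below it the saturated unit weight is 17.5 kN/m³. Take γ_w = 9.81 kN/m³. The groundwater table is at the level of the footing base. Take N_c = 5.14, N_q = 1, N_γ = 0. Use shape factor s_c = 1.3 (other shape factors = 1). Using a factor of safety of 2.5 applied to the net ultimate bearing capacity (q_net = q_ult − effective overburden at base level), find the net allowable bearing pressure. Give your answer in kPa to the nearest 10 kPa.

q_all(net) ≈ 260 kPa

q = γ·D_f = 15.8 × 0.8 = 12.64 kPa.
c·N_c·s_c = 96 × 5.14 × 1.3 = 641.47 kPa
q·N_q = 12.64 × 1 = 12.64 kPa
q_ult = 641.47 + 12.64 = 654.11 kPa.
Net ultimate: q_net = 654.11 − 12.64 = 641.47 kPa.
q_all(net) = 641.47 / 2.5 = 256.59 kPa.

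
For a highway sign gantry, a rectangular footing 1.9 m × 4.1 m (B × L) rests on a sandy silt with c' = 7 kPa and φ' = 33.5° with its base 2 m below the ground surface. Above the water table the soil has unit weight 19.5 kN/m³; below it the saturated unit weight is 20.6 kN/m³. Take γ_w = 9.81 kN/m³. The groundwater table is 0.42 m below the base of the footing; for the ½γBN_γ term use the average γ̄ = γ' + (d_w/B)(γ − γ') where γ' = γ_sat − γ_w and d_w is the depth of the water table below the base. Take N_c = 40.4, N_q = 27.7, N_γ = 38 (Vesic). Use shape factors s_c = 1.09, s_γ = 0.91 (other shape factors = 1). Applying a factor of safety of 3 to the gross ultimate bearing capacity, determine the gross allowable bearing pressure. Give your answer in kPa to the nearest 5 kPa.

Effective surcharge at the founding depth q = γ·D_f = 19.5 × 2 = 39 kPa.
With d_w = 0.42 m < B, γ̄ = 10.79 + (0.42/1.9) × (19.5 − 10.79) = 12.715 kN/m³.
q_ult = c·N_c·s_c + q·N_q + 0.5·γ·B·N_γ·s_γ
     = 7 × 40.4 × 1.09 + 39 × 27.7 + 0.5 × 12.715 × 1.9 × 38 × 0.91
     = 308.25 + 1080.3 + 417.71 = 1806.3 kPa.
q_all = q_ult / FS = 1806.3 / 3 = 602.09 kPa.

q_all ≈ 600 kPa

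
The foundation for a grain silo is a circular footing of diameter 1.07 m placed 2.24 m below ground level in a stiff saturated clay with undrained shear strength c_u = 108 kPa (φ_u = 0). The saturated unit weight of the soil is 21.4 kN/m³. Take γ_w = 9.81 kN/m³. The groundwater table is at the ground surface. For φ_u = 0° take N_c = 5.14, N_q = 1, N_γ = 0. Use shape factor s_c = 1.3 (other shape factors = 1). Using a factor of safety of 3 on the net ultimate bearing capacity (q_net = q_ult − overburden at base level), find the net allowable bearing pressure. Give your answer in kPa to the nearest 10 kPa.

q_all(net) ≈ 240 kPa

γ' = 21.4 − 9.81 = 11.59 kN/m³ (submerged throughout). q = 11.59 × 2.24 = 25.962 kPa.
c·N_c·s_c = 108 × 5.14 × 1.3 = 721.66 kPa
q·N_q = 25.962 × 1 = 25.962 kPa
q_ult = 721.66 + 25.962 = 747.62 kPa.
q_net = 747.62 − 25.962 = 721.66 kPa.
q_all(net) = 721.66 / 3 = 240.55 kPa.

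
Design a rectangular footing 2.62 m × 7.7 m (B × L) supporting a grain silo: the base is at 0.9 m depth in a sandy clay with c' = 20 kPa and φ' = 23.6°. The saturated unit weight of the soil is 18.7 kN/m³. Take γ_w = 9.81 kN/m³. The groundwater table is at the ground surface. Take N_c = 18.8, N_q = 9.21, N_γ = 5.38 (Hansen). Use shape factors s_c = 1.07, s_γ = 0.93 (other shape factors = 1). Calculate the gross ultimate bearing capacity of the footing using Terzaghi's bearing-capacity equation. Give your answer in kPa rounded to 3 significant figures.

Water table at ground surface, so effective unit weight γ' = 18.7 − 9.81 = 8.89 kN/m³ is used throughout; overburden q = 8.89 × 0.9 = 8.001 kPa; the same γ' applies in the ½γBN_γ term.
Cohesion term c·N_c·s_c = 20 × 18.8 × 1.07 = 402.32 kPa; surcharge term q·N_q = 8.001 × 9.21 = 73.689 kPa; self-weight term 0.5·γ·B·N_γ·s_γ = 0.5 × 8.89 × 2.62 × 5.38 × 0.93 = 58.269 kPa.
q_ult = 402.32 + 73.689 + 58.269 = 534.28 kPa.

q_ult ≈ 534 kPa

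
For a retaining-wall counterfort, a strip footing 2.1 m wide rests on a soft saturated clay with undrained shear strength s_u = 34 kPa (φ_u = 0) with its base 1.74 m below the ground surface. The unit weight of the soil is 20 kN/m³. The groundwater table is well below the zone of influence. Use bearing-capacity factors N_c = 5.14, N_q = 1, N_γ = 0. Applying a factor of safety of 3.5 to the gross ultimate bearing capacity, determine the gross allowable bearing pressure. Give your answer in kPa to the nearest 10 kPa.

q = γ·D_f = 20 × 1.74 = 34.8 kPa.
c·N_c = 34 × 5.14 = 174.76 kPa
q·N_q = 34.8 × 1 = 34.8 kPa
q_ult = 174.76 + 34.8 = 209.56 kPa.
q_all = q_ult / FS = 209.56 / 3.5 = 59.874 kPa.

q_all ≈ 60 kPa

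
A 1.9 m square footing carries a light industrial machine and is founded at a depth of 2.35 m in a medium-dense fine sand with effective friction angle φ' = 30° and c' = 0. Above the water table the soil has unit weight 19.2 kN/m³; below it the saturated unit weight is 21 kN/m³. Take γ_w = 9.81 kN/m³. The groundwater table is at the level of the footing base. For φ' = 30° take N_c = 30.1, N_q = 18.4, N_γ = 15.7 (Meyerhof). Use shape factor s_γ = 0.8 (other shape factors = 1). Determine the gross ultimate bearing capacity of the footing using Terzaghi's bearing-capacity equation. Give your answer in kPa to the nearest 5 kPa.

Effective surcharge at the founding depth q = γ·D_f = 19.2 × 2.35 = 45.12 kPa.
The water table coincides with the base, so in the self-weight term γ → γ' = 11.19 kN/m³.
q_ult = q·N_q + 0.5·γ·B·N_γ·s_γ
     = 45.12 × 18.4 + 0.5 × 11.19 × 1.9 × 15.7 × 0.8
     = 830.21 + 133.52 = 963.73 kPa.

q_ult ≈ 965 kPa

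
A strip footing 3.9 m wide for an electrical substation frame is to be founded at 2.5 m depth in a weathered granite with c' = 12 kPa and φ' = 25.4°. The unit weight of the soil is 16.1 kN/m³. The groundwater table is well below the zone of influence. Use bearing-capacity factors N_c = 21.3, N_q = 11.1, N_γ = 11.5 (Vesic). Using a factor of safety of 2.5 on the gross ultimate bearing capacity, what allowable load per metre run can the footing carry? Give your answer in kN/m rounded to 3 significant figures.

≈ 1660 kN/m

q = γ·D_f = 16.1 × 2.5 = 40.25 kPa.
c·N_c = 12 × 21.3 = 255.6 kPa
q·N_q = 40.25 × 11.1 = 446.77 kPa
0.5·γ·B·N_γ = 0.5 × 16.1 × 3.9 × 11.5 = 361.04 kPa
q_ult = 255.6 + 446.77 + 361.04 = 1063.4 kPa.
Gross allowable pressure q_all = 1063.4 / 2.5 = 425.37 kPa.
Allowable wall load = q_all × B = 425.37 × 3.9 = 1658.9 kN per metre run.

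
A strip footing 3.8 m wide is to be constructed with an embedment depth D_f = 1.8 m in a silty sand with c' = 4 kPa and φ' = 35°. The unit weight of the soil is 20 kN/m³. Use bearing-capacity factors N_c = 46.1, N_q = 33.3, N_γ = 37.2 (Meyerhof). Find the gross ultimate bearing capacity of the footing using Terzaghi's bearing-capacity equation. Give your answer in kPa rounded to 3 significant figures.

q = γ·D_f = 20 × 1.8 = 36 kPa.
c·N_c = 4 × 46.1 = 184.4 kPa
q·N_q = 36 × 33.3 = 1198.8 kPa
0.5·γ·B·N_γ = 0.5 × 20 × 3.8 × 37.2 = 1413.6 kPa
q_ult = 184.4 + 1198.8 + 1413.6 = 2796.8 kPa.

q_ult ≈ 2800 kPa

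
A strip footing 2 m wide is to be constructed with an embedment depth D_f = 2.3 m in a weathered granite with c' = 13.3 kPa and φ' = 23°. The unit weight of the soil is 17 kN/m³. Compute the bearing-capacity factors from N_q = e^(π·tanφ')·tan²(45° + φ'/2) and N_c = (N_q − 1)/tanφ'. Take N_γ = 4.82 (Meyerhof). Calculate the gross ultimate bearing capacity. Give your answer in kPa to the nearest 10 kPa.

tan23° = 0.4245, so N_q = e^(π×0.4245)·tan²(56.5°) = 3.794 × 2.283 = 8.66.
N_c = (8.66 − 1)/tan23° = 18.05.
Overburden at base level: q = 17 × 2.3 = 39.1 kPa.
Cohesion term c·N_c = 13.3 × 18.049 = 240.05 kPa; surcharge term q·N_q = 39.1 × 8.6612 = 338.65 kPa; self-weight term 0.5·γ·B·N_γ = 0.5 × 17 × 2 × 4.82 = 81.94 kPa.
q_ult = 240.05 + 338.65 + 81.94 = 660.64 kPa.

q_ult ≈ 660 kPa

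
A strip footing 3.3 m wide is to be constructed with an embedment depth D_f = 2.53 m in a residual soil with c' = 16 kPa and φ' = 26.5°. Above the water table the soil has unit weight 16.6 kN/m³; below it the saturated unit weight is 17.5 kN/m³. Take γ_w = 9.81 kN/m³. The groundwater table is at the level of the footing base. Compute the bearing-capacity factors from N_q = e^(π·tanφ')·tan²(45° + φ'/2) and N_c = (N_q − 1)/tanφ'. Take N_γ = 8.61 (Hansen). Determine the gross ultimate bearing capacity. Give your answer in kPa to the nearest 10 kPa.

tan26.5° = 0.4986, so N_q = e^(π×0.4986)·tan²(58.25°) = 4.789 × 2.611 = 12.51.
N_c = (12.51 − 1)/tan26.5° = 23.08.
Overburden at base level: q = 16.6 × 2.53 = 41.998 kPa.
Below the base the soil is submerged, so the ½γBN_γ term uses γ' = 17.5 − 9.81 = 7.69 kN/m³.
Cohesion term c·N_c = 16 × 23.078 = 369.25 kPa; surcharge term q·N_q = 41.998 × 12.506 = 525.24 kPa; self-weight term 0.5·γ·B·N_γ = 0.5 × 7.69 × 3.3 × 8.61 = 109.25 kPa.
q_ult = 369.25 + 525.24 + 109.25 = 1003.7 kPa.

q_ult ≈ 1000 kPa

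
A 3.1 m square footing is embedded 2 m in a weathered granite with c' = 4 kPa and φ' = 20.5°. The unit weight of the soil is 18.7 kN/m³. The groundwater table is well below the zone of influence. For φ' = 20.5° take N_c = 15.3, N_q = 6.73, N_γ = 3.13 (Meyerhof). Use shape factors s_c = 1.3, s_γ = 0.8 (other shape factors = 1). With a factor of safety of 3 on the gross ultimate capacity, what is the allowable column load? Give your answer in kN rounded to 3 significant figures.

Effective surcharge at the founding depth q = γ·D_f = 18.7 × 2 = 37.4 kPa.
q_ult = c·N_c·s_c + q·N_q + 0.5·γ·B·N_γ·s_γ
     = 4 × 15.3 × 1.3 + 37.4 × 6.73 + 0.5 × 18.7 × 3.1 × 3.13 × 0.8
     = 79.56 + 251.7 + 72.578 = 403.84 kPa.
Gross allowable pressure q_all = 403.84 / 3 = 134.61 kPa.
Footing area = 9.61 m², so allowable column load = 134.61 × 9.61 = 1293.6 kN.

P_all ≈ 1290 kN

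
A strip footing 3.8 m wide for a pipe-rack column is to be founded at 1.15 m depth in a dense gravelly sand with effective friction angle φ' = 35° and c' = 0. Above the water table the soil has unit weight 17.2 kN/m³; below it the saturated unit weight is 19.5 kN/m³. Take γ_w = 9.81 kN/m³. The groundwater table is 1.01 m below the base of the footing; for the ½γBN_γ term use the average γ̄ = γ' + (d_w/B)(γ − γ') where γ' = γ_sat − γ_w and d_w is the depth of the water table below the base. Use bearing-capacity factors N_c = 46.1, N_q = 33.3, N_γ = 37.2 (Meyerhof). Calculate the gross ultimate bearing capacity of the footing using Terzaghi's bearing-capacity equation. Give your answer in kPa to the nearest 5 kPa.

q_ult ≈ 1485 kPa

q = γ·D_f = 17.2 × 1.15 = 19.78 kPa.
γ' = 9.69 kN/m³; averaging over the depth B below the base, γ̄ = γ' + (d_w/B)(γ − γ') = 11.686 kN/m³.
q·N_q = 19.78 × 33.3 = 658.67 kPa
0.5·γ·B·N_γ = 0.5 × 11.686 × 3.8 × 37.2 = 825.97 kPa
q_ult = 658.67 + 825.97 = 1484.6 kPa.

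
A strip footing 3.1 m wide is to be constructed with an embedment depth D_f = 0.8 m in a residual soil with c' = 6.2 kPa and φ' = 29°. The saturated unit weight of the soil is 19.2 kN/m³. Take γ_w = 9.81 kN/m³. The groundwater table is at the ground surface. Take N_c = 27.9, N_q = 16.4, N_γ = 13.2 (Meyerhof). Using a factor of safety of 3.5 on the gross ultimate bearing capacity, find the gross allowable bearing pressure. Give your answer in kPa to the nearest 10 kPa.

γ' = 19.2 − 9.81 = 9.39 kN/m³ (submerged throughout). q = 9.39 × 0.8 = 7.512 kPa; the same γ' applies in the ½γBN_γ term.
c·N_c = 6.2 × 27.9 = 172.98 kPa
q·N_q = 7.512 × 16.4 = 123.2 kPa
0.5·γ·B·N_γ = 0.5 × 9.39 × 3.1 × 13.2 = 192.12 kPa
q_ult = 172.98 + 123.2 + 192.12 = 488.3 kPa.
q_all = 488.3 / 3.5 = 139.51 kPa.

q_all ≈ 140 kPa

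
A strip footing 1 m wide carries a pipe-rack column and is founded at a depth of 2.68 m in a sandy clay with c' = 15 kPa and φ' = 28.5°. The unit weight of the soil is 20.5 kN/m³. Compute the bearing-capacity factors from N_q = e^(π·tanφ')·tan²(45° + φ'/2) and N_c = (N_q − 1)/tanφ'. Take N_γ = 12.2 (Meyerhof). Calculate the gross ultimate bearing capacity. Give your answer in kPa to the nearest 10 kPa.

q_ult ≈ 1380 kPa

tan28.5° = 0.543, so N_q = e^(π×0.543)·tan²(59.25°) = 5.505 × 2.825 = 15.55.
N_c = (15.55 − 1)/tan28.5° = 26.81.
Effective surcharge at the founding depth q = γ·D_f = 20.5 × 2.68 = 54.94 kPa.
q_ult = c·N_c + q·N_q + 0.5·γ·B·N_γ
     = 15 × 26.806 + 54.94 × 15.554 + 0.5 × 20.5 × 1 × 12.2
     = 402.09 + 854.56 + 125.05 = 1381.7 kPa.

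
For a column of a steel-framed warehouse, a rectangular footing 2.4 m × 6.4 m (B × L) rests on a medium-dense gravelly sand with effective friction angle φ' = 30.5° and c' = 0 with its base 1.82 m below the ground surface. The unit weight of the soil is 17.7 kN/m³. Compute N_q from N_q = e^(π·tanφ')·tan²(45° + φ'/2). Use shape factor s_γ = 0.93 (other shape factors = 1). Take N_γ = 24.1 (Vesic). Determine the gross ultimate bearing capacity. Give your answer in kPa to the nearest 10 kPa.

q_ult ≈ 1100 kPa

tan30.5° = 0.589, so N_q = e^(π×0.589)·tan²(60.25°) = 6.363 × 3.061 = 19.48.
Overburden at base level: q = 17.7 × 1.82 = 32.214 kPa.
Surcharge term q·N_q = 32.214 × 19.479 = 627.51 kPa; self-weight term 0.5·γ·B·N_γ·s_γ = 0.5 × 17.7 × 2.4 × 24.1 × 0.93 = 476.05 kPa.
q_ult = 627.51 + 476.05 = 1103.6 kPa.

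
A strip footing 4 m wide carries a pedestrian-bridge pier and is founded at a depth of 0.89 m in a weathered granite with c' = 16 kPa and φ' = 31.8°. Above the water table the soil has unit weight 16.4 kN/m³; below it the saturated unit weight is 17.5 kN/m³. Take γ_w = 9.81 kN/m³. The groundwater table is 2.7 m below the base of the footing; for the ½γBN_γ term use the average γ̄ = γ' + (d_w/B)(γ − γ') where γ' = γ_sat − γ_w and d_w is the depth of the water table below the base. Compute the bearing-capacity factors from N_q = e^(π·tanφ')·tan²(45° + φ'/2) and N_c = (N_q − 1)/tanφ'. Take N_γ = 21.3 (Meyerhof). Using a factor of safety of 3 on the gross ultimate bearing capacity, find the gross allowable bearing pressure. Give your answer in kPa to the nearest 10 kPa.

q_all ≈ 490 kPa

N_q = e^(π·tan31.8°)·tan²(60.9°) = 22.64; N_c = (N_q − 1)/tanφ' = 34.9.
Effective surcharge at the founding depth q = γ·D_f = 16.4 × 0.89 = 14.596 kPa.
With d_w = 2.7 m < B, γ̄ = 7.69 + (2.7/4) × (16.4 − 7.69) = 13.569 kN/m³.
q_ult = c·N_c + q·N_q + 0.5·γ·B·N_γ
     = 16 × 34.902 + 14.596 × 22.64 + 0.5 × 13.569 × 4 × 21.3
     = 558.42 + 330.45 + 578.05 = 1466.9 kPa.
q_all = 1466.9 / 3 = 488.98 kPa.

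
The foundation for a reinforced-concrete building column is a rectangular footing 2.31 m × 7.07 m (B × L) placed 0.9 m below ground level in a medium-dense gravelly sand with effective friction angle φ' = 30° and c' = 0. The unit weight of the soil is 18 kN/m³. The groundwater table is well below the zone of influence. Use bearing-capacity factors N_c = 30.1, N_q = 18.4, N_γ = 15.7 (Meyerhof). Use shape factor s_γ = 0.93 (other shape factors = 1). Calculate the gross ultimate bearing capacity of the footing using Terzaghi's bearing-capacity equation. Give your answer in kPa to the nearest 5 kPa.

q = γ·D_f = 18 × 0.9 = 16.2 kPa.
q·N_q = 16.2 × 18.4 = 298.08 kPa
0.5·γ·B·N_γ·s_γ = 0.5 × 18 × 2.31 × 15.7 × 0.93 = 303.55 kPa
q_ult = 298.08 + 303.55 = 601.63 kPa.

q_ult ≈ 600 kPa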